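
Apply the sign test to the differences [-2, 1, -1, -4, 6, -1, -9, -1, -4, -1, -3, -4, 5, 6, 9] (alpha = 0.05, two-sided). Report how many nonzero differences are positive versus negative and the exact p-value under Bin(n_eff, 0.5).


Step 1: Discard zero differences. Original n = 15; n_eff = number of nonzero differences = 15.
Nonzero differences (with sign): -2, +1, -1, -4, +6, -1, -9, -1, -4, -1, -3, -4, +5, +6, +9
Step 2: Count signs: positive = 5, negative = 10.
Step 3: Under H0: P(positive) = 0.5, so the number of positives S ~ Bin(15, 0.5).
Step 4: Two-sided exact p-value = sum of Bin(15,0.5) probabilities at or below the observed probability = 0.301758.
Step 5: alpha = 0.05. fail to reject H0.

n_eff = 15, pos = 5, neg = 10, p = 0.301758, fail to reject H0.


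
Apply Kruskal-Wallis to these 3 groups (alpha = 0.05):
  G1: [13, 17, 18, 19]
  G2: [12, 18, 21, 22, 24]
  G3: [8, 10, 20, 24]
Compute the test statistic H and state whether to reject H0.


Step 1: Combine all N = 13 observations and assign midranks.
sorted (value, group, rank): (8,G3,1), (10,G3,2), (12,G2,3), (13,G1,4), (17,G1,5), (18,G1,6.5), (18,G2,6.5), (19,G1,8), (20,G3,9), (21,G2,10), (22,G2,11), (24,G2,12.5), (24,G3,12.5)
Step 2: Sum ranks within each group.
R_1 = 23.5 (n_1 = 4)
R_2 = 43 (n_2 = 5)
R_3 = 24.5 (n_3 = 4)
Step 3: H = 12/(N(N+1)) * sum(R_i^2/n_i) - 3(N+1)
     = 12/(13*14) * (23.5^2/4 + 43^2/5 + 24.5^2/4) - 3*14
     = 0.065934 * 657.925 - 42
     = 1.379670.
Step 4: Ties present; correction factor C = 1 - 12/(13^3 - 13) = 0.994505. Corrected H = 1.379670 / 0.994505 = 1.387293.
Step 5: Under H0, H ~ chi^2(2); p-value = 0.499750.
Step 6: alpha = 0.05. fail to reject H0.

H = 1.3873, df = 2, p = 0.499750, fail to reject H0.


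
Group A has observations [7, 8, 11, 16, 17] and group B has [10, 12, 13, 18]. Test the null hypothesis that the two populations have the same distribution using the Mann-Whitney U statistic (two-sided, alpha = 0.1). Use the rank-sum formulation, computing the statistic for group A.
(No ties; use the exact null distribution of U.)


Step 1: Combine and sort all 9 observations; assign midranks.
sorted (value, group): (7,X), (8,X), (10,Y), (11,X), (12,Y), (13,Y), (16,X), (17,X), (18,Y)
ranks: 7->1, 8->2, 10->3, 11->4, 12->5, 13->6, 16->7, 17->8, 18->9
Step 2: Rank sum for X: R1 = 1 + 2 + 4 + 7 + 8 = 22.
Step 3: U_X = R1 - n1(n1+1)/2 = 22 - 5*6/2 = 22 - 15 = 7.
       U_Y = n1*n2 - U_X = 20 - 7 = 13.
Step 4: No ties, so the exact null distribution of U (based on enumerating the C(9,5) = 126 equally likely rank assignments) gives the two-sided p-value.
Step 5: p-value = 0.555556; compare to alpha = 0.1. fail to reject H0.

U_X = 7, p = 0.555556, fail to reject H0 at alpha = 0.1.


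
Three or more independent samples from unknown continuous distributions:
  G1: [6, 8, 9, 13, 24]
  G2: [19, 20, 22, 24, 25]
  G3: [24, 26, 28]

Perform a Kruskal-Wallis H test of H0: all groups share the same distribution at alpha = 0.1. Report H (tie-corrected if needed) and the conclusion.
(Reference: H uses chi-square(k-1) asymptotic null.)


Step 1: Combine all N = 13 observations and assign midranks.
sorted (value, group, rank): (6,G1,1), (8,G1,2), (9,G1,3), (13,G1,4), (19,G2,5), (20,G2,6), (22,G2,7), (24,G1,9), (24,G2,9), (24,G3,9), (25,G2,11), (26,G3,12), (28,G3,13)
Step 2: Sum ranks within each group.
R_1 = 19 (n_1 = 5)
R_2 = 38 (n_2 = 5)
R_3 = 34 (n_3 = 3)
Step 3: H = 12/(N(N+1)) * sum(R_i^2/n_i) - 3(N+1)
     = 12/(13*14) * (19^2/5 + 38^2/5 + 34^2/3) - 3*14
     = 0.065934 * 746.333 - 42
     = 7.208791.
Step 4: Ties present; correction factor C = 1 - 24/(13^3 - 13) = 0.989011. Corrected H = 7.208791 / 0.989011 = 7.288889.
Step 5: Under H0, H ~ chi^2(2); p-value = 0.026136.
Step 6: alpha = 0.1. reject H0.

H = 7.2889, df = 2, p = 0.026136, reject H0.


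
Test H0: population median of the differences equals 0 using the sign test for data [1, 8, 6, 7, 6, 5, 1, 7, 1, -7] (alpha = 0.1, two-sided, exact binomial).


Step 1: Discard zero differences. Original n = 10; n_eff = number of nonzero differences = 10.
Nonzero differences (with sign): +1, +8, +6, +7, +6, +5, +1, +7, +1, -7
Step 2: Count signs: positive = 9, negative = 1.
Step 3: Under H0: P(positive) = 0.5, so the number of positives S ~ Bin(10, 0.5).
Step 4: Two-sided exact p-value = sum of Bin(10,0.5) probabilities at or below the observed probability = 0.021484.
Step 5: alpha = 0.1. reject H0.

n_eff = 10, pos = 9, neg = 1, p = 0.021484, reject H0.


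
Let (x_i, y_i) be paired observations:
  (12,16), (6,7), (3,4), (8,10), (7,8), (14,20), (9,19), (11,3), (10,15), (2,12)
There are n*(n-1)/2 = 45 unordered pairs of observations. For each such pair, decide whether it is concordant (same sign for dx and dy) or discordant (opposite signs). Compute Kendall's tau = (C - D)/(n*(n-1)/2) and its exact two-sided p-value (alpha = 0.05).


Step 1: Enumerate the 45 unordered pairs (i,j) with i<j and classify each by sign(x_j-x_i) * sign(y_j-y_i).
  (1,2):dx=-6,dy=-9->C; (1,3):dx=-9,dy=-12->C; (1,4):dx=-4,dy=-6->C; (1,5):dx=-5,dy=-8->C
  (1,6):dx=+2,dy=+4->C; (1,7):dx=-3,dy=+3->D; (1,8):dx=-1,dy=-13->C; (1,9):dx=-2,dy=-1->C
  (1,10):dx=-10,dy=-4->C; (2,3):dx=-3,dy=-3->C; (2,4):dx=+2,dy=+3->C; (2,5):dx=+1,dy=+1->C
  (2,6):dx=+8,dy=+13->C; (2,7):dx=+3,dy=+12->C; (2,8):dx=+5,dy=-4->D; (2,9):dx=+4,dy=+8->C
  (2,10):dx=-4,dy=+5->D; (3,4):dx=+5,dy=+6->C; (3,5):dx=+4,dy=+4->C; (3,6):dx=+11,dy=+16->C
  (3,7):dx=+6,dy=+15->C; (3,8):dx=+8,dy=-1->D; (3,9):dx=+7,dy=+11->C; (3,10):dx=-1,dy=+8->D
  (4,5):dx=-1,dy=-2->C; (4,6):dx=+6,dy=+10->C; (4,7):dx=+1,dy=+9->C; (4,8):dx=+3,dy=-7->D
  (4,9):dx=+2,dy=+5->C; (4,10):dx=-6,dy=+2->D; (5,6):dx=+7,dy=+12->C; (5,7):dx=+2,dy=+11->C
  (5,8):dx=+4,dy=-5->D; (5,9):dx=+3,dy=+7->C; (5,10):dx=-5,dy=+4->D; (6,7):dx=-5,dy=-1->C
  (6,8):dx=-3,dy=-17->C; (6,9):dx=-4,dy=-5->C; (6,10):dx=-12,dy=-8->C; (7,8):dx=+2,dy=-16->D
  (7,9):dx=+1,dy=-4->D; (7,10):dx=-7,dy=-7->C; (8,9):dx=-1,dy=+12->D; (8,10):dx=-9,dy=+9->D
  (9,10):dx=-8,dy=-3->C
Step 2: C = 32, D = 13, total pairs = 45.
Step 3: tau = (C - D)/(n(n-1)/2) = (32 - 13)/45 = 0.422222.
Step 4: Exact two-sided p-value (enumerate n! = 3628800 permutations of y under H0): p = 0.108313.
Step 5: alpha = 0.05. fail to reject H0.

tau_b = 0.4222 (C=32, D=13), p = 0.108313, fail to reject H0.


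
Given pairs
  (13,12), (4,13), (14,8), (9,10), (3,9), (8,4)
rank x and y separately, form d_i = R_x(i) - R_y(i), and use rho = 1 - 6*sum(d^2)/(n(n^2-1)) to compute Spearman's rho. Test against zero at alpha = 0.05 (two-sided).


Step 1: Rank x and y separately (midranks; no ties here).
rank(x): 13->5, 4->2, 14->6, 9->4, 3->1, 8->3
rank(y): 12->5, 13->6, 8->2, 10->4, 9->3, 4->1
Step 2: d_i = R_x(i) - R_y(i); compute d_i^2.
  (5-5)^2=0, (2-6)^2=16, (6-2)^2=16, (4-4)^2=0, (1-3)^2=4, (3-1)^2=4
sum(d^2) = 40.
Step 3: rho = 1 - 6*40 / (6*(6^2 - 1)) = 1 - 240/210 = -0.142857.
Step 4: Under H0, t = rho * sqrt((n-2)/(1-rho^2)) = -0.2887 ~ t(4).
Step 5: Two-sided p-value from the t-distribution with 4 df = 0.787172.
Step 6: alpha = 0.05. fail to reject H0.

rho = -0.1429, p = 0.787172, fail to reject H0 at alpha = 0.05.


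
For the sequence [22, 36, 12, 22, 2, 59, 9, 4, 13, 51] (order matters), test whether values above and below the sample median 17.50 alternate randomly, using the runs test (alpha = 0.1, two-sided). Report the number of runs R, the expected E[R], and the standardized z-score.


Step 1: Compute median = 17.50; label A = above, B = below.
Labels in order: AABABABBBA  (n_A = 5, n_B = 5)
Step 2: Count runs R = 7.
Step 3: Under H0 (random ordering), E[R] = 2*n_A*n_B/(n_A+n_B) + 1 = 2*5*5/10 + 1 = 6.0000.
        Var[R] = 2*n_A*n_B*(2*n_A*n_B - n_A - n_B) / ((n_A+n_B)^2 * (n_A+n_B-1)) = 2000/900 = 2.2222.
        SD[R] = 1.4907.
Step 4: Continuity-corrected z = (R - 0.5 - E[R]) / SD[R] = (7 - 0.5 - 6.0000) / 1.4907 = 0.3354.
Step 5: Two-sided p-value via normal approximation = 2*(1 - Phi(|z|)) = 0.737316.
Step 6: alpha = 0.1. fail to reject H0.

R = 7, z = 0.3354, p = 0.737316, fail to reject H0.


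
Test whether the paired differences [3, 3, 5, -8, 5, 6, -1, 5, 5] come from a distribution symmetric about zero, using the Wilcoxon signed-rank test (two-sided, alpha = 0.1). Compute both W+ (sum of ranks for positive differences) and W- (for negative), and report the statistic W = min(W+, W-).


Step 1: Drop any zero differences (none here) and take |d_i|.
|d| = [3, 3, 5, 8, 5, 6, 1, 5, 5]
Step 2: Midrank |d_i| (ties get averaged ranks).
ranks: |3|->2.5, |3|->2.5, |5|->5.5, |8|->9, |5|->5.5, |6|->8, |1|->1, |5|->5.5, |5|->5.5
Step 3: Attach original signs; sum ranks with positive sign and with negative sign.
W+ = 2.5 + 2.5 + 5.5 + 5.5 + 8 + 5.5 + 5.5 = 35
W- = 9 + 1 = 10
(Check: W+ + W- = 45 should equal n(n+1)/2 = 45.)
Step 4: Test statistic W = min(W+, W-) = 10.
Step 5: Ties in |d|, so use the tie-corrected normal approximation.
        E[W] = n(n+1)/4 = 9*10/4 = 22.5.
        Tie groups: |d|=3 (t=2), |d|=5 (t=4); sum(t^3 - t) = 66.
        Var[W] = n(n+1)(2n+1)/24 - sum(t^3-t)/48 = 1710/24 - 66/48 = 69.875.
        z = (W - E[W]) / sqrt(Var[W]) = (10 - 22.5) / 8.3591 = -1.4954.
        Two-sided p = 2*Phi(z) = 0.134818.
Step 6: alpha = 0.1. fail to reject H0.

W+ = 35, W- = 10, W = min = 10, p = 0.134818, fail to reject H0.


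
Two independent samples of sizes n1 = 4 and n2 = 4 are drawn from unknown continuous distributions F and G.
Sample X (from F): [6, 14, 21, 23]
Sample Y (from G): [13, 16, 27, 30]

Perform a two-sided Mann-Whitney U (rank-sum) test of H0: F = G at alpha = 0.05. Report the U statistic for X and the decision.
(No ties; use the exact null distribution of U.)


Step 1: Combine and sort all 8 observations; assign midranks.
sorted (value, group): (6,X), (13,Y), (14,X), (16,Y), (21,X), (23,X), (27,Y), (30,Y)
ranks: 6->1, 13->2, 14->3, 16->4, 21->5, 23->6, 27->7, 30->8
Step 2: Rank sum for X: R1 = 1 + 3 + 5 + 6 = 15.
Step 3: U_X = R1 - n1(n1+1)/2 = 15 - 4*5/2 = 15 - 10 = 5.
       U_Y = n1*n2 - U_X = 16 - 5 = 11.
Step 4: No ties, so the exact null distribution of U (based on enumerating the C(8,4) = 70 equally likely rank assignments) gives the two-sided p-value.
Step 5: p-value = 0.485714; compare to alpha = 0.05. fail to reject H0.

U_X = 5, p = 0.485714, fail to reject H0 at alpha = 0.05.


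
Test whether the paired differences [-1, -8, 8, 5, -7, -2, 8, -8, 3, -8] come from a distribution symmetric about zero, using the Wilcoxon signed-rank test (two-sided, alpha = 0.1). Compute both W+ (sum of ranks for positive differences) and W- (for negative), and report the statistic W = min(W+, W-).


Step 1: Drop any zero differences (none here) and take |d_i|.
|d| = [1, 8, 8, 5, 7, 2, 8, 8, 3, 8]
Step 2: Midrank |d_i| (ties get averaged ranks).
ranks: |1|->1, |8|->8, |8|->8, |5|->4, |7|->5, |2|->2, |8|->8, |8|->8, |3|->3, |8|->8
Step 3: Attach original signs; sum ranks with positive sign and with negative sign.
W+ = 8 + 4 + 8 + 3 = 23
W- = 1 + 8 + 5 + 2 + 8 + 8 = 32
(Check: W+ + W- = 55 should equal n(n+1)/2 = 55.)
Step 4: Test statistic W = min(W+, W-) = 23.
Step 5: Ties in |d|, so use the tie-corrected normal approximation.
        E[W] = n(n+1)/4 = 10*11/4 = 27.5.
        Tie groups: |d|=8 (t=5); sum(t^3 - t) = 120.
        Var[W] = n(n+1)(2n+1)/24 - sum(t^3-t)/48 = 2310/24 - 120/48 = 93.75.
        z = (W - E[W]) / sqrt(Var[W]) = (23 - 27.5) / 9.6825 = -0.4648.
        Two-sided p = 2*Phi(z) = 0.642105.
Step 6: alpha = 0.1. fail to reject H0.

W+ = 23, W- = 32, W = min = 23, p = 0.642105, fail to reject H0.


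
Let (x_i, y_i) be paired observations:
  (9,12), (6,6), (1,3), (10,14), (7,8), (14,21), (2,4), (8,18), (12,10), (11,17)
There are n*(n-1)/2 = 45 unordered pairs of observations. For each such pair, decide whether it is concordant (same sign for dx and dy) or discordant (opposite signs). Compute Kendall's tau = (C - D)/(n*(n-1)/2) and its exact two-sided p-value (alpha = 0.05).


Step 1: Enumerate the 45 unordered pairs (i,j) with i<j and classify each by sign(x_j-x_i) * sign(y_j-y_i).
  (1,2):dx=-3,dy=-6->C; (1,3):dx=-8,dy=-9->C; (1,4):dx=+1,dy=+2->C; (1,5):dx=-2,dy=-4->C
  (1,6):dx=+5,dy=+9->C; (1,7):dx=-7,dy=-8->C; (1,8):dx=-1,dy=+6->D; (1,9):dx=+3,dy=-2->D
  (1,10):dx=+2,dy=+5->C; (2,3):dx=-5,dy=-3->C; (2,4):dx=+4,dy=+8->C; (2,5):dx=+1,dy=+2->C
  (2,6):dx=+8,dy=+15->C; (2,7):dx=-4,dy=-2->C; (2,8):dx=+2,dy=+12->C; (2,9):dx=+6,dy=+4->C
  (2,10):dx=+5,dy=+11->C; (3,4):dx=+9,dy=+11->C; (3,5):dx=+6,dy=+5->C; (3,6):dx=+13,dy=+18->C
  (3,7):dx=+1,dy=+1->C; (3,8):dx=+7,dy=+15->C; (3,9):dx=+11,dy=+7->C; (3,10):dx=+10,dy=+14->C
  (4,5):dx=-3,dy=-6->C; (4,6):dx=+4,dy=+7->C; (4,7):dx=-8,dy=-10->C; (4,8):dx=-2,dy=+4->D
  (4,9):dx=+2,dy=-4->D; (4,10):dx=+1,dy=+3->C; (5,6):dx=+7,dy=+13->C; (5,7):dx=-5,dy=-4->C
  (5,8):dx=+1,dy=+10->C; (5,9):dx=+5,dy=+2->C; (5,10):dx=+4,dy=+9->C; (6,7):dx=-12,dy=-17->C
  (6,8):dx=-6,dy=-3->C; (6,9):dx=-2,dy=-11->C; (6,10):dx=-3,dy=-4->C; (7,8):dx=+6,dy=+14->C
  (7,9):dx=+10,dy=+6->C; (7,10):dx=+9,dy=+13->C; (8,9):dx=+4,dy=-8->D; (8,10):dx=+3,dy=-1->D
  (9,10):dx=-1,dy=+7->D
Step 2: C = 38, D = 7, total pairs = 45.
Step 3: tau = (C - D)/(n(n-1)/2) = (38 - 7)/45 = 0.688889.
Step 4: Exact two-sided p-value (enumerate n! = 3628800 permutations of y under H0): p = 0.004687.
Step 5: alpha = 0.05. reject H0.

tau_b = 0.6889 (C=38, D=7), p = 0.004687, reject H0.


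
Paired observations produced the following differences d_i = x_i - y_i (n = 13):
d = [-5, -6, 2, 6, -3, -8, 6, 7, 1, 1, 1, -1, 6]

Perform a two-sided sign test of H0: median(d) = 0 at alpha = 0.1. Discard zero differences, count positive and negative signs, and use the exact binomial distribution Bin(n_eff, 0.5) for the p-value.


Step 1: Discard zero differences. Original n = 13; n_eff = number of nonzero differences = 13.
Nonzero differences (with sign): -5, -6, +2, +6, -3, -8, +6, +7, +1, +1, +1, -1, +6
Step 2: Count signs: positive = 8, negative = 5.
Step 3: Under H0: P(positive) = 0.5, so the number of positives S ~ Bin(13, 0.5).
Step 4: Two-sided exact p-value = sum of Bin(13,0.5) probabilities at or below the observed probability = 0.581055.
Step 5: alpha = 0.1. fail to reject H0.

n_eff = 13, pos = 8, neg = 5, p = 0.581055, fail to reject H0.


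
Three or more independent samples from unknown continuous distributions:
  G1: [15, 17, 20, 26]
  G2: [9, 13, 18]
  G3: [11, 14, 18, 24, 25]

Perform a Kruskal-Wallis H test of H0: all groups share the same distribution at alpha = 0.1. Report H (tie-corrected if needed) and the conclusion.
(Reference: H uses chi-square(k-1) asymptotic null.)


Step 1: Combine all N = 12 observations and assign midranks.
sorted (value, group, rank): (9,G2,1), (11,G3,2), (13,G2,3), (14,G3,4), (15,G1,5), (17,G1,6), (18,G2,7.5), (18,G3,7.5), (20,G1,9), (24,G3,10), (25,G3,11), (26,G1,12)
Step 2: Sum ranks within each group.
R_1 = 32 (n_1 = 4)
R_2 = 11.5 (n_2 = 3)
R_3 = 34.5 (n_3 = 5)
Step 3: H = 12/(N(N+1)) * sum(R_i^2/n_i) - 3(N+1)
     = 12/(12*13) * (32^2/4 + 11.5^2/3 + 34.5^2/5) - 3*13
     = 0.076923 * 538.133 - 39
     = 2.394872.
Step 4: Ties present; correction factor C = 1 - 6/(12^3 - 12) = 0.996503. Corrected H = 2.394872 / 0.996503 = 2.403275.
Step 5: Under H0, H ~ chi^2(2); p-value = 0.300701.
Step 6: alpha = 0.1. fail to reject H0.

H = 2.4033, df = 2, p = 0.300701, fail to reject H0.


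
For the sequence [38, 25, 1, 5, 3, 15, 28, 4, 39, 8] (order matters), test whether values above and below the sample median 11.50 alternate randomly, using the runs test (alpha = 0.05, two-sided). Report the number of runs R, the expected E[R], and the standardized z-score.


Step 1: Compute median = 11.50; label A = above, B = below.
Labels in order: AABBBAABAB  (n_A = 5, n_B = 5)
Step 2: Count runs R = 6.
Step 3: Under H0 (random ordering), E[R] = 2*n_A*n_B/(n_A+n_B) + 1 = 2*5*5/10 + 1 = 6.0000.
        Var[R] = 2*n_A*n_B*(2*n_A*n_B - n_A - n_B) / ((n_A+n_B)^2 * (n_A+n_B-1)) = 2000/900 = 2.2222.
        SD[R] = 1.4907.
Step 4: R = E[R], so z = 0 with no continuity correction.
Step 5: Two-sided p-value via normal approximation = 2*(1 - Phi(|z|)) = 1.000000.
Step 6: alpha = 0.05. fail to reject H0.

R = 6, z = 0.0000, p = 1.000000, fail to reject H0.


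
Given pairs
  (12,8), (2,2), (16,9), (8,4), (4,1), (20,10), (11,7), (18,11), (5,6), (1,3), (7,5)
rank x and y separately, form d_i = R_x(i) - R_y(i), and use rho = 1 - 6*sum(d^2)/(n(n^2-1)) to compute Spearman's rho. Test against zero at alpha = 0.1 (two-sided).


Step 1: Rank x and y separately (midranks; no ties here).
rank(x): 12->8, 2->2, 16->9, 8->6, 4->3, 20->11, 11->7, 18->10, 5->4, 1->1, 7->5
rank(y): 8->8, 2->2, 9->9, 4->4, 1->1, 10->10, 7->7, 11->11, 6->6, 3->3, 5->5
Step 2: d_i = R_x(i) - R_y(i); compute d_i^2.
  (8-8)^2=0, (2-2)^2=0, (9-9)^2=0, (6-4)^2=4, (3-1)^2=4, (11-10)^2=1, (7-7)^2=0, (10-11)^2=1, (4-6)^2=4, (1-3)^2=4, (5-5)^2=0
sum(d^2) = 18.
Step 3: rho = 1 - 6*18 / (11*(11^2 - 1)) = 1 - 108/1320 = 0.918182.
Step 4: Under H0, t = rho * sqrt((n-2)/(1-rho^2)) = 6.9531 ~ t(9).
Step 5: Two-sided p-value from the t-distribution with 9 df = 0.000067.
Step 6: alpha = 0.1. reject H0.

rho = 0.9182, p = 0.000067, reject H0 at alpha = 0.1.


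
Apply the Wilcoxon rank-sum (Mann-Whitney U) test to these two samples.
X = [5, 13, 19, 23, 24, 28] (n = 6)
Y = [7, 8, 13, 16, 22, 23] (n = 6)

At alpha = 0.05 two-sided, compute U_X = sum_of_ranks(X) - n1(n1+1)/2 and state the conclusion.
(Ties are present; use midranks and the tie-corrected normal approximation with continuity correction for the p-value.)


Step 1: Combine and sort all 12 observations; assign midranks.
sorted (value, group): (5,X), (7,Y), (8,Y), (13,X), (13,Y), (16,Y), (19,X), (22,Y), (23,X), (23,Y), (24,X), (28,X)
ranks: 5->1, 7->2, 8->3, 13->4.5, 13->4.5, 16->6, 19->7, 22->8, 23->9.5, 23->9.5, 24->11, 28->12
Step 2: Rank sum for X: R1 = 1 + 4.5 + 7 + 9.5 + 11 + 12 = 45.
Step 3: U_X = R1 - n1(n1+1)/2 = 45 - 6*7/2 = 45 - 21 = 24.
       U_Y = n1*n2 - U_X = 36 - 24 = 12.
Step 4: Ties are present, so use the tie-corrected normal approximation (with continuity correction) for the p-value.
Step 5: p-value = 0.376804; compare to alpha = 0.05. fail to reject H0.

U_X = 24, p = 0.376804, fail to reject H0 at alpha = 0.05.


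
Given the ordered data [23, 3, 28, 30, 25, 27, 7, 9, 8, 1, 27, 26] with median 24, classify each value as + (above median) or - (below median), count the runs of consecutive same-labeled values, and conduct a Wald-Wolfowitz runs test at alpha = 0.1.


Step 1: Compute median = 24; label A = above, B = below.
Labels in order: BBAAAABBBBAA  (n_A = 6, n_B = 6)
Step 2: Count runs R = 4.
Step 3: Under H0 (random ordering), E[R] = 2*n_A*n_B/(n_A+n_B) + 1 = 2*6*6/12 + 1 = 7.0000.
        Var[R] = 2*n_A*n_B*(2*n_A*n_B - n_A - n_B) / ((n_A+n_B)^2 * (n_A+n_B-1)) = 4320/1584 = 2.7273.
        SD[R] = 1.6514.
Step 4: Continuity-corrected z = (R + 0.5 - E[R]) / SD[R] = (4 + 0.5 - 7.0000) / 1.6514 = -1.5138.
Step 5: Two-sided p-value via normal approximation = 2*(1 - Phi(|z|)) = 0.130070.
Step 6: alpha = 0.1. fail to reject H0.

R = 4, z = -1.5138, p = 0.130070, fail to reject H0.


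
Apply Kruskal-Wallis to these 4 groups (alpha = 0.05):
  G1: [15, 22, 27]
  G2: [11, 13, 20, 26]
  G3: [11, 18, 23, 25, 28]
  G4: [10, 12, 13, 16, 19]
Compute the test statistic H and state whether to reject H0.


Step 1: Combine all N = 17 observations and assign midranks.
sorted (value, group, rank): (10,G4,1), (11,G2,2.5), (11,G3,2.5), (12,G4,4), (13,G2,5.5), (13,G4,5.5), (15,G1,7), (16,G4,8), (18,G3,9), (19,G4,10), (20,G2,11), (22,G1,12), (23,G3,13), (25,G3,14), (26,G2,15), (27,G1,16), (28,G3,17)
Step 2: Sum ranks within each group.
R_1 = 35 (n_1 = 3)
R_2 = 34 (n_2 = 4)
R_3 = 55.5 (n_3 = 5)
R_4 = 28.5 (n_4 = 5)
Step 3: H = 12/(N(N+1)) * sum(R_i^2/n_i) - 3(N+1)
     = 12/(17*18) * (35^2/3 + 34^2/4 + 55.5^2/5 + 28.5^2/5) - 3*18
     = 0.039216 * 1475.83 - 54
     = 3.875817.
Step 4: Ties present; correction factor C = 1 - 12/(17^3 - 17) = 0.997549. Corrected H = 3.875817 / 0.997549 = 3.885340.
Step 5: Under H0, H ~ chi^2(3); p-value = 0.274114.
Step 6: alpha = 0.05. fail to reject H0.

H = 3.8853, df = 3, p = 0.274114, fail to reject H0.


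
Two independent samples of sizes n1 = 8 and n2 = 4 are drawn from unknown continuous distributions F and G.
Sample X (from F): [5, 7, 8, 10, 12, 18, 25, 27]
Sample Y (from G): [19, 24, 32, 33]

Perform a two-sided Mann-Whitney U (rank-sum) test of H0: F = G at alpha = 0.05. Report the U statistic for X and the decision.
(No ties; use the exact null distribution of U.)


Step 1: Combine and sort all 12 observations; assign midranks.
sorted (value, group): (5,X), (7,X), (8,X), (10,X), (12,X), (18,X), (19,Y), (24,Y), (25,X), (27,X), (32,Y), (33,Y)
ranks: 5->1, 7->2, 8->3, 10->4, 12->5, 18->6, 19->7, 24->8, 25->9, 27->10, 32->11, 33->12
Step 2: Rank sum for X: R1 = 1 + 2 + 3 + 4 + 5 + 6 + 9 + 10 = 40.
Step 3: U_X = R1 - n1(n1+1)/2 = 40 - 8*9/2 = 40 - 36 = 4.
       U_Y = n1*n2 - U_X = 32 - 4 = 28.
Step 4: No ties, so the exact null distribution of U (based on enumerating the C(12,8) = 495 equally likely rank assignments) gives the two-sided p-value.
Step 5: p-value = 0.048485; compare to alpha = 0.05. reject H0.

U_X = 4, p = 0.048485, reject H0 at alpha = 0.05.


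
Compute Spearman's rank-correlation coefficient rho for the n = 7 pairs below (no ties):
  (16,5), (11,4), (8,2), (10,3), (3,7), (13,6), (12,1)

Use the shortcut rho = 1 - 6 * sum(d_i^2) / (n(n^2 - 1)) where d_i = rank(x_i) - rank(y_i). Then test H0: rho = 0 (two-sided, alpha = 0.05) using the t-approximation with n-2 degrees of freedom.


Step 1: Rank x and y separately (midranks; no ties here).
rank(x): 16->7, 11->4, 8->2, 10->3, 3->1, 13->6, 12->5
rank(y): 5->5, 4->4, 2->2, 3->3, 7->7, 6->6, 1->1
Step 2: d_i = R_x(i) - R_y(i); compute d_i^2.
  (7-5)^2=4, (4-4)^2=0, (2-2)^2=0, (3-3)^2=0, (1-7)^2=36, (6-6)^2=0, (5-1)^2=16
sum(d^2) = 56.
Step 3: rho = 1 - 6*56 / (7*(7^2 - 1)) = 1 - 336/336 = 0.000000.
Step 4: Under H0, t = rho * sqrt((n-2)/(1-rho^2)) = 0.0000 ~ t(5).
Step 5: Two-sided p-value from the t-distribution with 5 df = 1.000000.
Step 6: alpha = 0.05. fail to reject H0.

rho = 0.0000, p = 1.000000, fail to reject H0 at alpha = 0.05.


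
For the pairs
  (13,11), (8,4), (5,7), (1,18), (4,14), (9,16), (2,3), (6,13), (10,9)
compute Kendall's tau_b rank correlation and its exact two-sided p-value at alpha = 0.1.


Step 1: Enumerate the 36 unordered pairs (i,j) with i<j and classify each by sign(x_j-x_i) * sign(y_j-y_i).
  (1,2):dx=-5,dy=-7->C; (1,3):dx=-8,dy=-4->C; (1,4):dx=-12,dy=+7->D; (1,5):dx=-9,dy=+3->D
  (1,6):dx=-4,dy=+5->D; (1,7):dx=-11,dy=-8->C; (1,8):dx=-7,dy=+2->D; (1,9):dx=-3,dy=-2->C
  (2,3):dx=-3,dy=+3->D; (2,4):dx=-7,dy=+14->D; (2,5):dx=-4,dy=+10->D; (2,6):dx=+1,dy=+12->C
  (2,7):dx=-6,dy=-1->C; (2,8):dx=-2,dy=+9->D; (2,9):dx=+2,dy=+5->C; (3,4):dx=-4,dy=+11->D
  (3,5):dx=-1,dy=+7->D; (3,6):dx=+4,dy=+9->C; (3,7):dx=-3,dy=-4->C; (3,8):dx=+1,dy=+6->C
  (3,9):dx=+5,dy=+2->C; (4,5):dx=+3,dy=-4->D; (4,6):dx=+8,dy=-2->D; (4,7):dx=+1,dy=-15->D
  (4,8):dx=+5,dy=-5->D; (4,9):dx=+9,dy=-9->D; (5,6):dx=+5,dy=+2->C; (5,7):dx=-2,dy=-11->C
  (5,8):dx=+2,dy=-1->D; (5,9):dx=+6,dy=-5->D; (6,7):dx=-7,dy=-13->C; (6,8):dx=-3,dy=-3->C
  (6,9):dx=+1,dy=-7->D; (7,8):dx=+4,dy=+10->C; (7,9):dx=+8,dy=+6->C; (8,9):dx=+4,dy=-4->D
Step 2: C = 17, D = 19, total pairs = 36.
Step 3: tau = (C - D)/(n(n-1)/2) = (17 - 19)/36 = -0.055556.
Step 4: Exact two-sided p-value (enumerate n! = 362880 permutations of y under H0): p = 0.919455.
Step 5: alpha = 0.1. fail to reject H0.

tau_b = -0.0556 (C=17, D=19), p = 0.919455, fail to reject H0.


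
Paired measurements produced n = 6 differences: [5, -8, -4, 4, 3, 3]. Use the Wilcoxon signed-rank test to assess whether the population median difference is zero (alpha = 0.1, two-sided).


Step 1: Drop any zero differences (none here) and take |d_i|.
|d| = [5, 8, 4, 4, 3, 3]
Step 2: Midrank |d_i| (ties get averaged ranks).
ranks: |5|->5, |8|->6, |4|->3.5, |4|->3.5, |3|->1.5, |3|->1.5
Step 3: Attach original signs; sum ranks with positive sign and with negative sign.
W+ = 5 + 3.5 + 1.5 + 1.5 = 11.5
W- = 6 + 3.5 = 9.5
(Check: W+ + W- = 21 should equal n(n+1)/2 = 21.)
Step 4: Test statistic W = min(W+, W-) = 9.5.
Step 5: Ties in |d|, so use the tie-corrected normal approximation.
        E[W] = n(n+1)/4 = 6*7/4 = 10.5.
        Tie groups: |d|=3 (t=2), |d|=4 (t=2); sum(t^3 - t) = 12.
        Var[W] = n(n+1)(2n+1)/24 - sum(t^3-t)/48 = 546/24 - 12/48 = 22.5.
        z = (W - E[W]) / sqrt(Var[W]) = (9.5 - 10.5) / 4.7434 = -0.2108.
        Two-sided p = 2*Phi(z) = 0.833029.
Step 6: alpha = 0.1. fail to reject H0.

W+ = 11.5, W- = 9.5, W = min = 9.5, p = 0.833029, fail to reject H0.


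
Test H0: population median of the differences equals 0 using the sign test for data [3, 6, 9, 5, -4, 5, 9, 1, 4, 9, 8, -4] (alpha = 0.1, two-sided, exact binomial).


Step 1: Discard zero differences. Original n = 12; n_eff = number of nonzero differences = 12.
Nonzero differences (with sign): +3, +6, +9, +5, -4, +5, +9, +1, +4, +9, +8, -4
Step 2: Count signs: positive = 10, negative = 2.
Step 3: Under H0: P(positive) = 0.5, so the number of positives S ~ Bin(12, 0.5).
Step 4: Two-sided exact p-value = sum of Bin(12,0.5) probabilities at or below the observed probability = 0.038574.
Step 5: alpha = 0.1. reject H0.

n_eff = 12, pos = 10, neg = 2, p = 0.038574, reject H0.


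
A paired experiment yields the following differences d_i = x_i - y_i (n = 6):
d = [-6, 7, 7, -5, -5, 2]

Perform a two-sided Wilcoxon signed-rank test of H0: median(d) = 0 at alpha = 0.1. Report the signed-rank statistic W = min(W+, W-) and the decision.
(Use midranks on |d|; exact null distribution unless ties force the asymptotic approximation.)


Step 1: Drop any zero differences (none here) and take |d_i|.
|d| = [6, 7, 7, 5, 5, 2]
Step 2: Midrank |d_i| (ties get averaged ranks).
ranks: |6|->4, |7|->5.5, |7|->5.5, |5|->2.5, |5|->2.5, |2|->1
Step 3: Attach original signs; sum ranks with positive sign and with negative sign.
W+ = 5.5 + 5.5 + 1 = 12
W- = 4 + 2.5 + 2.5 = 9
(Check: W+ + W- = 21 should equal n(n+1)/2 = 21.)
Step 4: Test statistic W = min(W+, W-) = 9.
Step 5: Ties in |d|, so use the tie-corrected normal approximation.
        E[W] = n(n+1)/4 = 6*7/4 = 10.5.
        Tie groups: |d|=5 (t=2), |d|=7 (t=2); sum(t^3 - t) = 12.
        Var[W] = n(n+1)(2n+1)/24 - sum(t^3-t)/48 = 546/24 - 12/48 = 22.5.
        z = (W - E[W]) / sqrt(Var[W]) = (9 - 10.5) / 4.7434 = -0.3162.
        Two-sided p = 2*Phi(z) = 0.751830.
Step 6: alpha = 0.1. fail to reject H0.

W+ = 12, W- = 9, W = min = 9, p = 0.751830, fail to reject H0.


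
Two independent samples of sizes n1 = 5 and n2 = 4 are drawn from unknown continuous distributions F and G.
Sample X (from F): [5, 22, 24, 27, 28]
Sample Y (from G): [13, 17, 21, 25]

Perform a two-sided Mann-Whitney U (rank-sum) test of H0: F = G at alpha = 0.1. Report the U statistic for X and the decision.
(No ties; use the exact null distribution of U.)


Step 1: Combine and sort all 9 observations; assign midranks.
sorted (value, group): (5,X), (13,Y), (17,Y), (21,Y), (22,X), (24,X), (25,Y), (27,X), (28,X)
ranks: 5->1, 13->2, 17->3, 21->4, 22->5, 24->6, 25->7, 27->8, 28->9
Step 2: Rank sum for X: R1 = 1 + 5 + 6 + 8 + 9 = 29.
Step 3: U_X = R1 - n1(n1+1)/2 = 29 - 5*6/2 = 29 - 15 = 14.
       U_Y = n1*n2 - U_X = 20 - 14 = 6.
Step 4: No ties, so the exact null distribution of U (based on enumerating the C(9,5) = 126 equally likely rank assignments) gives the two-sided p-value.
Step 5: p-value = 0.412698; compare to alpha = 0.1. fail to reject H0.

U_X = 14, p = 0.412698, fail to reject H0 at alpha = 0.1.


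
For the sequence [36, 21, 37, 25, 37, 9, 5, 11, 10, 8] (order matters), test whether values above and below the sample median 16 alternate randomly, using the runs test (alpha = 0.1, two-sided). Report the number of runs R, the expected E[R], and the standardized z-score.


Step 1: Compute median = 16; label A = above, B = below.
Labels in order: AAAAABBBBB  (n_A = 5, n_B = 5)
Step 2: Count runs R = 2.
Step 3: Under H0 (random ordering), E[R] = 2*n_A*n_B/(n_A+n_B) + 1 = 2*5*5/10 + 1 = 6.0000.
        Var[R] = 2*n_A*n_B*(2*n_A*n_B - n_A - n_B) / ((n_A+n_B)^2 * (n_A+n_B-1)) = 2000/900 = 2.2222.
        SD[R] = 1.4907.
Step 4: Continuity-corrected z = (R + 0.5 - E[R]) / SD[R] = (2 + 0.5 - 6.0000) / 1.4907 = -2.3479.
Step 5: Two-sided p-value via normal approximation = 2*(1 - Phi(|z|)) = 0.018881.
Step 6: alpha = 0.1. reject H0.

R = 2, z = -2.3479, p = 0.018881, reject H0.


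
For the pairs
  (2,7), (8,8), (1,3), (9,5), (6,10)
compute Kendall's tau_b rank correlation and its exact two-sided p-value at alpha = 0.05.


Step 1: Enumerate the 10 unordered pairs (i,j) with i<j and classify each by sign(x_j-x_i) * sign(y_j-y_i).
  (1,2):dx=+6,dy=+1->C; (1,3):dx=-1,dy=-4->C; (1,4):dx=+7,dy=-2->D; (1,5):dx=+4,dy=+3->C
  (2,3):dx=-7,dy=-5->C; (2,4):dx=+1,dy=-3->D; (2,5):dx=-2,dy=+2->D; (3,4):dx=+8,dy=+2->C
  (3,5):dx=+5,dy=+7->C; (4,5):dx=-3,dy=+5->D
Step 2: C = 6, D = 4, total pairs = 10.
Step 3: tau = (C - D)/(n(n-1)/2) = (6 - 4)/10 = 0.200000.
Step 4: Exact two-sided p-value (enumerate n! = 120 permutations of y under H0): p = 0.816667.
Step 5: alpha = 0.05. fail to reject H0.

tau_b = 0.2000 (C=6, D=4), p = 0.816667, fail to reject H0.


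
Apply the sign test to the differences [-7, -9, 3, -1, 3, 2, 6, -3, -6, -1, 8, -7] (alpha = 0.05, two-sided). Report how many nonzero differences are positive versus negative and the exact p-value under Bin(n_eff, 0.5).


Step 1: Discard zero differences. Original n = 12; n_eff = number of nonzero differences = 12.
Nonzero differences (with sign): -7, -9, +3, -1, +3, +2, +6, -3, -6, -1, +8, -7
Step 2: Count signs: positive = 5, negative = 7.
Step 3: Under H0: P(positive) = 0.5, so the number of positives S ~ Bin(12, 0.5).
Step 4: Two-sided exact p-value = sum of Bin(12,0.5) probabilities at or below the observed probability = 0.774414.
Step 5: alpha = 0.05. fail to reject H0.

n_eff = 12, pos = 5, neg = 7, p = 0.774414, fail to reject H0.


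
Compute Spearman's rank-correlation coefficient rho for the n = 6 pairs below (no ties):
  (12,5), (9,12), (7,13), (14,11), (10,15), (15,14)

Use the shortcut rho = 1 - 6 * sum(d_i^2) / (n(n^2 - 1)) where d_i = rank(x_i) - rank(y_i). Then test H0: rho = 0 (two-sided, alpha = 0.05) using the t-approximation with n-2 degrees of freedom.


Step 1: Rank x and y separately (midranks; no ties here).
rank(x): 12->4, 9->2, 7->1, 14->5, 10->3, 15->6
rank(y): 5->1, 12->3, 13->4, 11->2, 15->6, 14->5
Step 2: d_i = R_x(i) - R_y(i); compute d_i^2.
  (4-1)^2=9, (2-3)^2=1, (1-4)^2=9, (5-2)^2=9, (3-6)^2=9, (6-5)^2=1
sum(d^2) = 38.
Step 3: rho = 1 - 6*38 / (6*(6^2 - 1)) = 1 - 228/210 = -0.085714.
Step 4: Under H0, t = rho * sqrt((n-2)/(1-rho^2)) = -0.1721 ~ t(4).
Step 5: Two-sided p-value from the t-distribution with 4 df = 0.871743.
Step 6: alpha = 0.05. fail to reject H0.

rho = -0.0857, p = 0.871743, fail to reject H0 at alpha = 0.05.


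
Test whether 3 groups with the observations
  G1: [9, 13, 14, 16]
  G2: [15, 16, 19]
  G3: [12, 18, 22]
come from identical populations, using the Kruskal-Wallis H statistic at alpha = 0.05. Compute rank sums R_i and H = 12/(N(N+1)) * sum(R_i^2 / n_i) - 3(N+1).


Step 1: Combine all N = 10 observations and assign midranks.
sorted (value, group, rank): (9,G1,1), (12,G3,2), (13,G1,3), (14,G1,4), (15,G2,5), (16,G1,6.5), (16,G2,6.5), (18,G3,8), (19,G2,9), (22,G3,10)
Step 2: Sum ranks within each group.
R_1 = 14.5 (n_1 = 4)
R_2 = 20.5 (n_2 = 3)
R_3 = 20 (n_3 = 3)
Step 3: H = 12/(N(N+1)) * sum(R_i^2/n_i) - 3(N+1)
     = 12/(10*11) * (14.5^2/4 + 20.5^2/3 + 20^2/3) - 3*11
     = 0.109091 * 325.979 - 33
     = 2.561364.
Step 4: Ties present; correction factor C = 1 - 6/(10^3 - 10) = 0.993939. Corrected H = 2.561364 / 0.993939 = 2.576982.
Step 5: Under H0, H ~ chi^2(2); p-value = 0.275687.
Step 6: alpha = 0.05. fail to reject H0.

H = 2.5770, df = 2, p = 0.275687, fail to reject H0.


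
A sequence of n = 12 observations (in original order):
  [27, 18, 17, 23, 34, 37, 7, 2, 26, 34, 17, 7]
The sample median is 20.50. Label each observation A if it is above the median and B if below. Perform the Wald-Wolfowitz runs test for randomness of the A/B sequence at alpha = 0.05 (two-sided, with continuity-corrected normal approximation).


Step 1: Compute median = 20.50; label A = above, B = below.
Labels in order: ABBAAABBAABB  (n_A = 6, n_B = 6)
Step 2: Count runs R = 6.
Step 3: Under H0 (random ordering), E[R] = 2*n_A*n_B/(n_A+n_B) + 1 = 2*6*6/12 + 1 = 7.0000.
        Var[R] = 2*n_A*n_B*(2*n_A*n_B - n_A - n_B) / ((n_A+n_B)^2 * (n_A+n_B-1)) = 4320/1584 = 2.7273.
        SD[R] = 1.6514.
Step 4: Continuity-corrected z = (R + 0.5 - E[R]) / SD[R] = (6 + 0.5 - 7.0000) / 1.6514 = -0.3028.
Step 5: Two-sided p-value via normal approximation = 2*(1 - Phi(|z|)) = 0.762069.
Step 6: alpha = 0.05. fail to reject H0.

R = 6, z = -0.3028, p = 0.762069, fail to reject H0.


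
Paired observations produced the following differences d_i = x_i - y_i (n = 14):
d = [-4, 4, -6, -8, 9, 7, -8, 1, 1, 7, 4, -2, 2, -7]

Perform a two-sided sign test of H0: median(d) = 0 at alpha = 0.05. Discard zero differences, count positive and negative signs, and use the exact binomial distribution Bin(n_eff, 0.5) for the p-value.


Step 1: Discard zero differences. Original n = 14; n_eff = number of nonzero differences = 14.
Nonzero differences (with sign): -4, +4, -6, -8, +9, +7, -8, +1, +1, +7, +4, -2, +2, -7
Step 2: Count signs: positive = 8, negative = 6.
Step 3: Under H0: P(positive) = 0.5, so the number of positives S ~ Bin(14, 0.5).
Step 4: Two-sided exact p-value = sum of Bin(14,0.5) probabilities at or below the observed probability = 0.790527.
Step 5: alpha = 0.05. fail to reject H0.

n_eff = 14, pos = 8, neg = 6, p = 0.790527, fail to reject H0.


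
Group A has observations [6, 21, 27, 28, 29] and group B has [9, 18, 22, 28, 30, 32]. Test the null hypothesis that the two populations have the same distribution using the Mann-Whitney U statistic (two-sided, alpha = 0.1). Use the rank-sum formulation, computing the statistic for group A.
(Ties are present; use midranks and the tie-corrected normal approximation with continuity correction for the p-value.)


Step 1: Combine and sort all 11 observations; assign midranks.
sorted (value, group): (6,X), (9,Y), (18,Y), (21,X), (22,Y), (27,X), (28,X), (28,Y), (29,X), (30,Y), (32,Y)
ranks: 6->1, 9->2, 18->3, 21->4, 22->5, 27->6, 28->7.5, 28->7.5, 29->9, 30->10, 32->11
Step 2: Rank sum for X: R1 = 1 + 4 + 6 + 7.5 + 9 = 27.5.
Step 3: U_X = R1 - n1(n1+1)/2 = 27.5 - 5*6/2 = 27.5 - 15 = 12.5.
       U_Y = n1*n2 - U_X = 30 - 12.5 = 17.5.
Step 4: Ties are present, so use the tie-corrected normal approximation (with continuity correction) for the p-value.
Step 5: p-value = 0.714379; compare to alpha = 0.1. fail to reject H0.

U_X = 12.5, p = 0.714379, fail to reject H0 at alpha = 0.1.


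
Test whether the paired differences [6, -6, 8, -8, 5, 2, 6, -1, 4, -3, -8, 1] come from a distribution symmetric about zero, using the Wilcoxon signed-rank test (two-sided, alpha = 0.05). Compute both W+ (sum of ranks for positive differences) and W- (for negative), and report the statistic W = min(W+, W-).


Step 1: Drop any zero differences (none here) and take |d_i|.
|d| = [6, 6, 8, 8, 5, 2, 6, 1, 4, 3, 8, 1]
Step 2: Midrank |d_i| (ties get averaged ranks).
ranks: |6|->8, |6|->8, |8|->11, |8|->11, |5|->6, |2|->3, |6|->8, |1|->1.5, |4|->5, |3|->4, |8|->11, |1|->1.5
Step 3: Attach original signs; sum ranks with positive sign and with negative sign.
W+ = 8 + 11 + 6 + 3 + 8 + 5 + 1.5 = 42.5
W- = 8 + 11 + 1.5 + 4 + 11 = 35.5
(Check: W+ + W- = 78 should equal n(n+1)/2 = 78.)
Step 4: Test statistic W = min(W+, W-) = 35.5.
Step 5: Ties in |d|, so use the tie-corrected normal approximation.
        E[W] = n(n+1)/4 = 12*13/4 = 39.
        Tie groups: |d|=1 (t=2), |d|=6 (t=3), |d|=8 (t=3); sum(t^3 - t) = 54.
        Var[W] = n(n+1)(2n+1)/24 - sum(t^3-t)/48 = 3900/24 - 54/48 = 161.375.
        z = (W - E[W]) / sqrt(Var[W]) = (35.5 - 39) / 12.7033 = -0.2755.
        Two-sided p = 2*Phi(z) = 0.782918.
Step 6: alpha = 0.05. fail to reject H0.

W+ = 42.5, W- = 35.5, W = min = 35.5, p = 0.782918, fail to reject H0.


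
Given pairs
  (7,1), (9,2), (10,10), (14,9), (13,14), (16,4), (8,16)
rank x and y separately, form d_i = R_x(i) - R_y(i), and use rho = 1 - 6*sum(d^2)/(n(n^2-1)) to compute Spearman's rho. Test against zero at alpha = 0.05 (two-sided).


Step 1: Rank x and y separately (midranks; no ties here).
rank(x): 7->1, 9->3, 10->4, 14->6, 13->5, 16->7, 8->2
rank(y): 1->1, 2->2, 10->5, 9->4, 14->6, 4->3, 16->7
Step 2: d_i = R_x(i) - R_y(i); compute d_i^2.
  (1-1)^2=0, (3-2)^2=1, (4-5)^2=1, (6-4)^2=4, (5-6)^2=1, (7-3)^2=16, (2-7)^2=25
sum(d^2) = 48.
Step 3: rho = 1 - 6*48 / (7*(7^2 - 1)) = 1 - 288/336 = 0.142857.
Step 4: Under H0, t = rho * sqrt((n-2)/(1-rho^2)) = 0.3227 ~ t(5).
Step 5: Two-sided p-value from the t-distribution with 5 df = 0.759945.
Step 6: alpha = 0.05. fail to reject H0.

rho = 0.1429, p = 0.759945, fail to reject H0 at alpha = 0.05.


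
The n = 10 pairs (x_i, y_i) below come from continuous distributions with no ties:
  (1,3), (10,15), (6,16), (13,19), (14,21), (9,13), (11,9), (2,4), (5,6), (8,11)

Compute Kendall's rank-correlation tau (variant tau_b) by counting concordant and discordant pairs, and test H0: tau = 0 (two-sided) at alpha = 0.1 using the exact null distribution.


Step 1: Enumerate the 45 unordered pairs (i,j) with i<j and classify each by sign(x_j-x_i) * sign(y_j-y_i).
  (1,2):dx=+9,dy=+12->C; (1,3):dx=+5,dy=+13->C; (1,4):dx=+12,dy=+16->C; (1,5):dx=+13,dy=+18->C
  (1,6):dx=+8,dy=+10->C; (1,7):dx=+10,dy=+6->C; (1,8):dx=+1,dy=+1->C; (1,9):dx=+4,dy=+3->C
  (1,10):dx=+7,dy=+8->C; (2,3):dx=-4,dy=+1->D; (2,4):dx=+3,dy=+4->C; (2,5):dx=+4,dy=+6->C
  (2,6):dx=-1,dy=-2->C; (2,7):dx=+1,dy=-6->D; (2,8):dx=-8,dy=-11->C; (2,9):dx=-5,dy=-9->C
  (2,10):dx=-2,dy=-4->C; (3,4):dx=+7,dy=+3->C; (3,5):dx=+8,dy=+5->C; (3,6):dx=+3,dy=-3->D
  (3,7):dx=+5,dy=-7->D; (3,8):dx=-4,dy=-12->C; (3,9):dx=-1,dy=-10->C; (3,10):dx=+2,dy=-5->D
  (4,5):dx=+1,dy=+2->C; (4,6):dx=-4,dy=-6->C; (4,7):dx=-2,dy=-10->C; (4,8):dx=-11,dy=-15->C
  (4,9):dx=-8,dy=-13->C; (4,10):dx=-5,dy=-8->C; (5,6):dx=-5,dy=-8->C; (5,7):dx=-3,dy=-12->C
  (5,8):dx=-12,dy=-17->C; (5,9):dx=-9,dy=-15->C; (5,10):dx=-6,dy=-10->C; (6,7):dx=+2,dy=-4->D
  (6,8):dx=-7,dy=-9->C; (6,9):dx=-4,dy=-7->C; (6,10):dx=-1,dy=-2->C; (7,8):dx=-9,dy=-5->C
  (7,9):dx=-6,dy=-3->C; (7,10):dx=-3,dy=+2->D; (8,9):dx=+3,dy=+2->C; (8,10):dx=+6,dy=+7->C
  (9,10):dx=+3,dy=+5->C
Step 2: C = 38, D = 7, total pairs = 45.
Step 3: tau = (C - D)/(n(n-1)/2) = (38 - 7)/45 = 0.688889.
Step 4: Exact two-sided p-value (enumerate n! = 3628800 permutations of y under H0): p = 0.004687.
Step 5: alpha = 0.1. reject H0.

tau_b = 0.6889 (C=38, D=7), p = 0.004687, reject H0.


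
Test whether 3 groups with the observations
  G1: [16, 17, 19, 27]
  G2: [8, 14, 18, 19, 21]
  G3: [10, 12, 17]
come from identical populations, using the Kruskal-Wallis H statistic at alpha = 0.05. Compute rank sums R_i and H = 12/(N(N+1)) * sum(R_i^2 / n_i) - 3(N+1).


Step 1: Combine all N = 12 observations and assign midranks.
sorted (value, group, rank): (8,G2,1), (10,G3,2), (12,G3,3), (14,G2,4), (16,G1,5), (17,G1,6.5), (17,G3,6.5), (18,G2,8), (19,G1,9.5), (19,G2,9.5), (21,G2,11), (27,G1,12)
Step 2: Sum ranks within each group.
R_1 = 33 (n_1 = 4)
R_2 = 33.5 (n_2 = 5)
R_3 = 11.5 (n_3 = 3)
Step 3: H = 12/(N(N+1)) * sum(R_i^2/n_i) - 3(N+1)
     = 12/(12*13) * (33^2/4 + 33.5^2/5 + 11.5^2/3) - 3*13
     = 0.076923 * 540.783 - 39
     = 2.598718.
Step 4: Ties present; correction factor C = 1 - 12/(12^3 - 12) = 0.993007. Corrected H = 2.598718 / 0.993007 = 2.617019.
Step 5: Under H0, H ~ chi^2(2); p-value = 0.270223.
Step 6: alpha = 0.05. fail to reject H0.

H = 2.6170, df = 2, p = 0.270223, fail to reject H0.


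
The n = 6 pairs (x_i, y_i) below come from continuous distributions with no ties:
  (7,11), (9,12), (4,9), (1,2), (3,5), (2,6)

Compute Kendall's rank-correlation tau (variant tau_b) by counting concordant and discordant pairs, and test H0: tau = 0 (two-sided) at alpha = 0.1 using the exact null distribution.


Step 1: Enumerate the 15 unordered pairs (i,j) with i<j and classify each by sign(x_j-x_i) * sign(y_j-y_i).
  (1,2):dx=+2,dy=+1->C; (1,3):dx=-3,dy=-2->C; (1,4):dx=-6,dy=-9->C; (1,5):dx=-4,dy=-6->C
  (1,6):dx=-5,dy=-5->C; (2,3):dx=-5,dy=-3->C; (2,4):dx=-8,dy=-10->C; (2,5):dx=-6,dy=-7->C
  (2,6):dx=-7,dy=-6->C; (3,4):dx=-3,dy=-7->C; (3,5):dx=-1,dy=-4->C; (3,6):dx=-2,dy=-3->C
  (4,5):dx=+2,dy=+3->C; (4,6):dx=+1,dy=+4->C; (5,6):dx=-1,dy=+1->D
Step 2: C = 14, D = 1, total pairs = 15.
Step 3: tau = (C - D)/(n(n-1)/2) = (14 - 1)/15 = 0.866667.
Step 4: Exact two-sided p-value (enumerate n! = 720 permutations of y under H0): p = 0.016667.
Step 5: alpha = 0.1. reject H0.

tau_b = 0.8667 (C=14, D=1), p = 0.016667, reject H0.
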